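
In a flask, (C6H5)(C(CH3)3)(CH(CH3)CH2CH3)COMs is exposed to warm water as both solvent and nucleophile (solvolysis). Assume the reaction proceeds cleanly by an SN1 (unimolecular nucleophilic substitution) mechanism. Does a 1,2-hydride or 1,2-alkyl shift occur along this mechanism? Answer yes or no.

The first-formed carbocation is tertiary.
No single 1,2-shift to an adjacent carbon would produce a more-substituted cation than the one already present, so no rearrangement occurs.

no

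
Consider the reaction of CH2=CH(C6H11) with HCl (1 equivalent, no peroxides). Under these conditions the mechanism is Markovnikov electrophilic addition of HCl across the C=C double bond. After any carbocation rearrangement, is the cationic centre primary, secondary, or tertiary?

Step 1: Electrophilic addition begins with the π(C=C) electrons forming a bond to the proton of HCl. Following Markovnikov's rule, the resulting cation is secondary. The H–Cl bond breaks heterolytically, releasing Cl⁻.
Step 2: A hydride (H with its bonding pair) migrates from the adjacent cyclohexyl carbon to the cationic centre — a 1,2-hydride shift — upgrading the secondary cation to a tertiary one.
The cation rearranges from secondary to tertiary via a 1,2-hydride shift from the adjacent cyclohexyl carbon; the tertiary cation is what reacts next.

tertiary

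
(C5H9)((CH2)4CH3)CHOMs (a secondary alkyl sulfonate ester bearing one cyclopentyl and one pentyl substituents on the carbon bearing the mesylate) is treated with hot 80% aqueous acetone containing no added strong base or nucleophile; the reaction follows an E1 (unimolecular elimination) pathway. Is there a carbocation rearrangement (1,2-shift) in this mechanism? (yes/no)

The first-formed carbocation is secondary.
The adjacent cyclopentyl carbon already bears 2 other carbon substituents and has a hydrogen to migrate; after a 1,2-hydride shift from that carbon the positive charge sits on a tertiary centre.
Tertiary is more stable than secondary, so the shift occurs.

yes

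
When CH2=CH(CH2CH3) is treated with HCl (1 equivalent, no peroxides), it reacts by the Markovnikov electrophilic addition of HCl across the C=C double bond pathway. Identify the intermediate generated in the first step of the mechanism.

Step 1: The π electrons of the C=C bond attack a proton of HCl; Markovnikov addition places the new C–H on the less-substituted alkene carbon, so the positive charge ends up on the more-substituted carbon — a secondary carbocation. The H–Cl bond breaks heterolytically, releasing Cl⁻.
After step 1 the species present is a secondary carbocation.

secondary carbocation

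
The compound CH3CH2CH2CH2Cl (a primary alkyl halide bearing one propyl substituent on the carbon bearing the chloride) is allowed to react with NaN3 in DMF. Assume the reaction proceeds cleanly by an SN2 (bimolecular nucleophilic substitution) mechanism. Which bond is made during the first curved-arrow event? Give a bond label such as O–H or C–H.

C–N

Step 1: N3⁻ attacks the back face of the α-carbon while Cl⁻ departs with the C–Cl bonding pair — a single concerted displacement through a pentacoordinate transition state.
The bond formed in this step is the C–N bond.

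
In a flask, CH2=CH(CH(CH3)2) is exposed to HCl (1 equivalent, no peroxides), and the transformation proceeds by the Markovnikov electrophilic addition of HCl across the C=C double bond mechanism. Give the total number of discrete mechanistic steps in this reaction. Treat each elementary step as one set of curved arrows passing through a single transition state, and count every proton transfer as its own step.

3

Step 1: Electrophilic addition begins with the π(C=C) electrons forming a bond to the proton of HCl. Following Markovnikov's rule, the resulting cation is secondary. The H–Cl bond breaks heterolytically, releasing Cl⁻.
Step 2: Carbocation rearrangement: a 1,2-hydride shift from the adjacent isopropyl carbon converts the initially-formed secondary cation into the more stable tertiary cation.
Step 3: The Cl⁻ anion donates a lone pair to the carbocation, forming the new C–Cl σ-bond and giving the neutral alkyl halide.
Total: 3 elementary steps.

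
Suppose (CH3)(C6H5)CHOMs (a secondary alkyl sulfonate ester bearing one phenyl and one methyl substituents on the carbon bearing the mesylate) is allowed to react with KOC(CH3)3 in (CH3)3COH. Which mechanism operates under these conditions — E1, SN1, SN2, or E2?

Conditions: a strong/bulky base with a secondary substrate bearing a β-hydrogen.
These conditions are the textbook signature of the E2 pathway.
A strong (often hindered) base removes a β-H in concert with loss of the leaving group — bimolecular elimination.

E2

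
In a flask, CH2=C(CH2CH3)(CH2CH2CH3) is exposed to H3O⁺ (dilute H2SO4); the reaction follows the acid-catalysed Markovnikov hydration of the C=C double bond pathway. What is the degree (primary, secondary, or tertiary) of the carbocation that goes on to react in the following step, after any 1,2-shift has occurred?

tertiary

Step 1: Electrophilic addition begins with the π(C=C) electrons forming a bond to the proton of H3O⁺. Following Markovnikov's rule, the resulting cation is tertiary. H2O is released.
No single 1,2-shift to an adjacent carbon would give a more-substituted cation, so no rearrangement occurs.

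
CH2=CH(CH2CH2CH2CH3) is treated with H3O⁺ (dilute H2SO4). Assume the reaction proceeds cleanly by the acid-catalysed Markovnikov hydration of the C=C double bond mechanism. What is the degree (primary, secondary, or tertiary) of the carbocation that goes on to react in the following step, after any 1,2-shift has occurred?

Step 1: The π electrons of the C=C bond attack a proton of H3O⁺; Markovnikov addition places the new C–H on the less-substituted alkene carbon, so the positive charge ends up on the more-substituted carbon — a secondary carbocation. H2O is released.
No single 1,2-shift to an adjacent carbon would give a more-substituted cation, so no rearrangement occurs.

secondary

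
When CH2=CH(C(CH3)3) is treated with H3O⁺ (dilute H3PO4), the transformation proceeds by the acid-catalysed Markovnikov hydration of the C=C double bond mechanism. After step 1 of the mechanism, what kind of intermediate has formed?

secondary carbocation

Step 1: The π electrons of the C=C bond attack a proton of H3O⁺; Markovnikov addition places the new C–H on the less-substituted alkene carbon, so the positive charge ends up on the more-substituted carbon — a secondary carbocation. H2O is released.
After step 1 the species present is a secondary carbocation.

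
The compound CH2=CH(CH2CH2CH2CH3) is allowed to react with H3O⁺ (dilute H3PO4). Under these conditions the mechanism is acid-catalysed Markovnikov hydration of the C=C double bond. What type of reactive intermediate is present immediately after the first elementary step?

Step 1: Protonation of the alkene by H3O⁺: the π bond acts as the nucleophile and picks up H⁺, giving the more stable (Markovnikov) secondary carbocation. H2O is released.
After step 1 the species present is a secondary carbocation.

secondary carbocation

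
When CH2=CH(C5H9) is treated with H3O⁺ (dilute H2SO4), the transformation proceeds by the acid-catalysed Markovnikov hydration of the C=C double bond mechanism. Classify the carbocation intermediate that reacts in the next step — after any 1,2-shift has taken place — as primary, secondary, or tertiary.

Step 1: Protonation of the alkene by H3O⁺: the π bond acts as the nucleophile and picks up H⁺, giving the more stable (Markovnikov) secondary carbocation. H2O is released.
Step 2: A 1,2-hydride shift from the adjacent cyclopentyl carbon moves the positive charge from the secondary centre to an adjacent carbon, generating a more stable tertiary carbocation.
The cation rearranges from secondary to tertiary via a 1,2-hydride shift from the adjacent cyclopentyl carbon; the tertiary cation is what reacts next.

tertiary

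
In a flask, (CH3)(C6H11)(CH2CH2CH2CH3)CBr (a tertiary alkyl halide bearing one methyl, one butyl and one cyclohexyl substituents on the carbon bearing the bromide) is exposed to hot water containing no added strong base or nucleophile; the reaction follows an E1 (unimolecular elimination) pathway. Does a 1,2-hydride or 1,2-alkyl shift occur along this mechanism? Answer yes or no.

The first-formed carbocation is tertiary.
No single 1,2-shift to an adjacent carbon would produce a more-substituted cation than the one already present, so no rearrangement occurs.

no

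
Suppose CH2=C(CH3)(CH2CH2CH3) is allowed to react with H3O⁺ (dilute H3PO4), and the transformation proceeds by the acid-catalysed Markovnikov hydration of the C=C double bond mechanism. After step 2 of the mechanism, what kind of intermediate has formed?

oxonium ion

Step 1: The π electrons of the C=C bond attack a proton of H3O⁺; Markovnikov addition places the new C–H on the less-substituted alkene carbon, so the positive charge ends up on the more-substituted carbon — a tertiary carbocation. H2O is released.
Step 2: Water acts as the nucleophile: an oxygen lone pair bonds to the cationic carbon, giving an oxonium-ion intermediate.
After step 2 the species present is an oxonium ion.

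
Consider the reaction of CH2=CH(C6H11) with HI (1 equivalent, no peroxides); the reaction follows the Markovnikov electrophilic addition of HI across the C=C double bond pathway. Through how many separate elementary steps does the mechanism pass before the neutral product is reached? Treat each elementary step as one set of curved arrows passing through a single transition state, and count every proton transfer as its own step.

3

Step 1: Electrophilic addition begins with the π(C=C) electrons forming a bond to the proton of HI. Following Markovnikov's rule, the resulting cation is secondary. The H–I bond breaks heterolytically, releasing I⁻.
Step 2: A hydride (H with its bonding pair) migrates from the adjacent cyclohexyl carbon to the cationic centre — a 1,2-hydride shift — upgrading the secondary cation to a tertiary one.
Step 3: Nucleophilic attack by I⁻ on the carbocation completes the addition, giving R–I.
Total: 3 elementary steps.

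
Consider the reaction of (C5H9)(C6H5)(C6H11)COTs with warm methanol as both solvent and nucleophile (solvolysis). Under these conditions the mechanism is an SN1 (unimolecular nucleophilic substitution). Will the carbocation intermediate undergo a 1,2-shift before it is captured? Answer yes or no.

The first-formed carbocation is tertiary.
No single 1,2-shift to an adjacent carbon would produce a more-substituted cation than the one already present, so no rearrangement occurs.

no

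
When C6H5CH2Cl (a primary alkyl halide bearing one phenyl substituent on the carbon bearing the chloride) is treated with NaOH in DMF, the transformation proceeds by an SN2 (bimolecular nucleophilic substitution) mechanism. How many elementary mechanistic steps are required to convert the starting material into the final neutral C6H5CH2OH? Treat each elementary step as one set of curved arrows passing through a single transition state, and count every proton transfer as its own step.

1

Step 1: Backside attack by OH⁻ on the carbon bearing the chloride: the new C–O bond forms as the C–Cl bond breaks, with Walden inversion at carbon.
Total: 1 elementary step.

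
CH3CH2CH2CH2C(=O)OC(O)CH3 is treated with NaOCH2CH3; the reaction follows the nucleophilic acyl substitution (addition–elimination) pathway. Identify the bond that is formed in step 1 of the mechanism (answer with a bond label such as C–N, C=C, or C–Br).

Step 1: Nucleophilic addition of CH3CH2O⁻ to the acyl carbon breaks the π(C=O) bond and yields a tetrahedral, anionic intermediate.
The bond formed in this step is the C–O bond.

C–O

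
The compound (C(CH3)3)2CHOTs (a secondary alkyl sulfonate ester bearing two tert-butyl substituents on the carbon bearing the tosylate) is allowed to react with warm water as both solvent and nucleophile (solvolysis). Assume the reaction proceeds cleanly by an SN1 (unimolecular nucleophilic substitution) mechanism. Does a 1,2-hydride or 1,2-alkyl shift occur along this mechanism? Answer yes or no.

yes

The first-formed carbocation is secondary.
The adjacent tert-butyl carbon has no hydrogen but bears methyl groups; migration of one methyl with its bonding pair (a 1,2-methyl shift) places the charge on a tertiary centre.
Tertiary is more stable than secondary, so the shift occurs.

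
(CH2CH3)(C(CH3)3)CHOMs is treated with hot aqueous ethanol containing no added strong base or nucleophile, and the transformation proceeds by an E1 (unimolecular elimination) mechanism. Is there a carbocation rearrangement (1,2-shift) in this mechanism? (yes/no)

The first-formed carbocation is secondary.
The adjacent tert-butyl carbon has no hydrogen but bears methyl groups; migration of one methyl with its bonding pair (a 1,2-methyl shift) places the charge on a tertiary centre.
Tertiary is more stable than secondary, so the shift occurs.

yes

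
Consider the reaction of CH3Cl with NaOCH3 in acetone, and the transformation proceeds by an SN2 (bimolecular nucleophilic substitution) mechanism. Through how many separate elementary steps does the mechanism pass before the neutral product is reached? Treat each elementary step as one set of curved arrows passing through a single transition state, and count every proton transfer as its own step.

1

Step 1: CH3O⁻ attacks the back face of the α-carbon while Cl⁻ departs with the C–Cl bonding pair — a single concerted displacement through a pentacoordinate transition state.
Total: 1 elementary step.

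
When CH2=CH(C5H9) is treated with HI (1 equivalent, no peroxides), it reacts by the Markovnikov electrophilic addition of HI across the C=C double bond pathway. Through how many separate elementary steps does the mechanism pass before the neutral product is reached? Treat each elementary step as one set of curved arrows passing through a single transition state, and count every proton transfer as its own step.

3

Step 1: Protonation of the alkene by HI: the π bond acts as the nucleophile and picks up H⁺, giving the more stable (Markovnikov) secondary carbocation. The H–I bond breaks heterolytically, releasing I⁻.
Step 2: A 1,2-hydride shift from the adjacent cyclopentyl carbon moves the positive charge from the secondary centre to an adjacent carbon, generating a more stable tertiary carbocation.
Step 3: The I⁻ anion donates a lone pair to the carbocation, forming the new C–I σ-bond and giving the neutral alkyl halide.
Total: 3 elementary steps.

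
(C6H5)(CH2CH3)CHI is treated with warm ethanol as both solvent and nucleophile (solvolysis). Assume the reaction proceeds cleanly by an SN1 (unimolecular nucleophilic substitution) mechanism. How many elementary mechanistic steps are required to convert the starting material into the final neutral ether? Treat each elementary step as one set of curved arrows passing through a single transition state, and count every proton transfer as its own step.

3

Step 1: The C–I bond breaks with both electrons going to the iodide; I⁻ leaves and a secondary carbocation remains.
(No 1,2-shift: no single shift to an adjacent carbon would give a more stable cation.)
Step 2: A lone pair on the oxygen of CH3CH2OH attacks the carbocation, forming a new C–O σ-bond and an oxonium ion.
Step 3: Proton transfer from the O–H of the oxonium ion to a solvent molecule delivers the neutral ether.
Total: 3 elementary steps.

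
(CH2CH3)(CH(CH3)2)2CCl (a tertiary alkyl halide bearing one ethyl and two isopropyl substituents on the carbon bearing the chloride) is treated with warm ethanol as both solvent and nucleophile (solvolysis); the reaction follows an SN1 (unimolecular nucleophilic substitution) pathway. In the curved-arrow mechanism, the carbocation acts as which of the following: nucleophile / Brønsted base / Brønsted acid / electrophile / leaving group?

electrophile

Step 2: A lone pair on the oxygen of CH3CH2OH attacks the carbocation, forming a new C–O σ-bond and an oxonium ion.
The carbocation accepts an electron pair into an empty or π* orbital — it is the electrophile.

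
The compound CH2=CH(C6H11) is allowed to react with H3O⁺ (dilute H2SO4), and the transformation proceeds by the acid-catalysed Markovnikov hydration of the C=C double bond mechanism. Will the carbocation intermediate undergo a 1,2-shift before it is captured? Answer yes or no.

yes

The first-formed carbocation is secondary.
The adjacent cyclohexyl carbon already bears 2 other carbon substituents and has a hydrogen to migrate; after a 1,2-hydride shift from that carbon the positive charge sits on a tertiary centre.
Tertiary is more stable than secondary, so the shift occurs.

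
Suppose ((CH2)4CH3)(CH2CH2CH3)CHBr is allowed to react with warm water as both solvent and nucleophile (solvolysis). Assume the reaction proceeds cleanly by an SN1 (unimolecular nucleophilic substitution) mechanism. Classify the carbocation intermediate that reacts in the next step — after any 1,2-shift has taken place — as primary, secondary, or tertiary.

secondary

Step 1: The C–Br bond breaks with both electrons going to the bromide; Br⁻ leaves and a secondary carbocation remains.
No single 1,2-shift to an adjacent carbon would give a more-substituted cation, so no rearrangement occurs.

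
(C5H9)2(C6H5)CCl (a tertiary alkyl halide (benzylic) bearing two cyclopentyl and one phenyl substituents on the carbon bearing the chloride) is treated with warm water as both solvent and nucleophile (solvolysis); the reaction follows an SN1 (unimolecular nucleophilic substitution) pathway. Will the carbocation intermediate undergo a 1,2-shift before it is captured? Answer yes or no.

no

The first-formed carbocation is tertiary.
No single 1,2-shift to an adjacent carbon would produce a more-substituted cation than the one already present, so no rearrangement occurs.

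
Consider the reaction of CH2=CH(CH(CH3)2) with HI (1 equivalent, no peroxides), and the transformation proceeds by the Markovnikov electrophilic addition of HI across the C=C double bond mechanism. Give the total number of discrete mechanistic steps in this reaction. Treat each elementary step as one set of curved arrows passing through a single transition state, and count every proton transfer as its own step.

3

Step 1: Protonation of the alkene by HI: the π bond acts as the nucleophile and picks up H⁺, giving the more stable (Markovnikov) secondary carbocation. The H–I bond breaks heterolytically, releasing I⁻.
Step 2: A 1,2-hydride shift from the adjacent isopropyl carbon moves the positive charge from the secondary centre to an adjacent carbon, generating a more stable tertiary carbocation.
Step 3: I⁻ captures the cation: a lone pair on I⁻ fills the empty p orbital, producing the alkyl halide product.
Total: 3 elementary steps.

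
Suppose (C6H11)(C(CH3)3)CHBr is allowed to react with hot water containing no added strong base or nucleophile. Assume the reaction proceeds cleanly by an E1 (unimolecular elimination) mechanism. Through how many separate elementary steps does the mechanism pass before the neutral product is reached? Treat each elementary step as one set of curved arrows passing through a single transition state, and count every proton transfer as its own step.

3

Step 1: Unassisted departure of Br⁻ (taking the C–Br bonding pair) generates a secondary carbocation.
Step 2: A 1,2-hydride shift from the adjacent cyclohexyl carbon moves the positive charge from the secondary centre to an adjacent carbon, generating a more stable tertiary carbocation.
Step 3: Loss of a β-proton to a water molecule of the solvent: the C–H bonding pair collapses toward the cationic carbon to form the C=C π bond, yielding the alkene.
Total: 3 elementary steps.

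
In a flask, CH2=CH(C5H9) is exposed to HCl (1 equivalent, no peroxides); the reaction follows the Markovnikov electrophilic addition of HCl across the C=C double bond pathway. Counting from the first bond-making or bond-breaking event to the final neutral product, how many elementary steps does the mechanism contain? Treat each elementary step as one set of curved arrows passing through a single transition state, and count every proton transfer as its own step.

3

Step 1: Protonation of the alkene by HCl: the π bond acts as the nucleophile and picks up H⁺, giving the more stable (Markovnikov) secondary carbocation. The H–Cl bond breaks heterolytically, releasing Cl⁻.
Step 2: Carbocation rearrangement: a 1,2-hydride shift from the adjacent cyclopentyl carbon converts the initially-formed secondary cation into the more stable tertiary cation.
Step 3: Nucleophilic attack by Cl⁻ on the carbocation completes the addition, giving R–Cl.
Total: 3 elementary steps.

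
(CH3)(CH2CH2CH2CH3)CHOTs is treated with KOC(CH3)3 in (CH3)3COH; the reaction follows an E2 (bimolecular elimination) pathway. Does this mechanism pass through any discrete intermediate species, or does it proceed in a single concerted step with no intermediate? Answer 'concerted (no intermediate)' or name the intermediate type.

Concerted anti-periplanar elimination: (CH3)3CO⁻ abstracts a β-H while TsO⁻ leaves, and the C–H electrons become the new C=C π bond — all in a single transition state.
All bond changes occur in one transition state; no discrete intermediate is formed.

concerted (no intermediate)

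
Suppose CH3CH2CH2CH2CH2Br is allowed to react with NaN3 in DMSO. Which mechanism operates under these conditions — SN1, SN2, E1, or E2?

SN2

Conditions: a primary substrate with a strong nucleophile in the polar aprotic solvent DMSO.
These conditions are the textbook signature of the SN2 pathway.
An unhindered substrate with a strong nucleophile in a polar aprotic solvent favours one-step backside displacement.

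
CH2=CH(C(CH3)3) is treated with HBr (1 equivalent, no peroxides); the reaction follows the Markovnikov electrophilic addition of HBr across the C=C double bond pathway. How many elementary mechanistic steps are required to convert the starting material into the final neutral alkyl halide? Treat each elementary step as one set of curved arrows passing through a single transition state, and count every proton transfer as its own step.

Step 1: Electrophilic addition begins with the π(C=C) electrons forming a bond to the proton of HBr. Following Markovnikov's rule, the resulting cation is secondary. The H–Br bond breaks heterolytically, releasing Br⁻.
Step 2: A 1,2-methyl shift from the adjacent tert-butyl carbon moves the positive charge from the secondary centre to an adjacent carbon, generating a more stable tertiary carbocation.
Step 3: Br⁻ captures the cation: a lone pair on Br⁻ fills the empty p orbital, producing the alkyl halide product.
Total: 3 elementary steps.

3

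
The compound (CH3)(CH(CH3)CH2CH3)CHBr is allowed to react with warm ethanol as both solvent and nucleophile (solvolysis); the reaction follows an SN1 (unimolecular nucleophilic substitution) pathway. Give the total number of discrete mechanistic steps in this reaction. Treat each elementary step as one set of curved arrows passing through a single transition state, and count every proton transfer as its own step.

4

Step 1: Rate-determining heterolysis of the C–Br bond gives Br⁻ and a secondary carbocation.
Step 2: Carbocation rearrangement: a 1,2-hydride shift from the adjacent sec-butyl carbon converts the initially-formed secondary cation into the more stable tertiary cation.
Step 3: Nucleophilic capture: the oxygen of CH3CH2OH bonds to the cationic carbon, producing an oxonium-ion intermediate.
Step 4: Deprotonation of the oxonium oxygen by solvent ethanol yields the neutral ether.
Total: 4 elementary steps.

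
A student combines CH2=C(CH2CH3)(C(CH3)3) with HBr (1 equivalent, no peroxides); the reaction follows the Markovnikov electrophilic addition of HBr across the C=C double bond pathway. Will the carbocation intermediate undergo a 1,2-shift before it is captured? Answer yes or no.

The first-formed carbocation is tertiary.
No single 1,2-shift to an adjacent carbon would produce a more-substituted cation than the one already present, so no rearrangement occurs.

no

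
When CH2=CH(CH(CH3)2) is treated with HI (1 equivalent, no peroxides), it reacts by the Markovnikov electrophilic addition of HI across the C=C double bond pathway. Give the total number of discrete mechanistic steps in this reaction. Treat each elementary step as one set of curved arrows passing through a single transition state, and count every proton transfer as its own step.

3

Step 1: Electrophilic addition begins with the π(C=C) electrons forming a bond to the proton of HI. Following Markovnikov's rule, the resulting cation is secondary. The H–I bond breaks heterolytically, releasing I⁻.
Step 2: A 1,2-hydride shift from the adjacent isopropyl carbon moves the positive charge from the secondary centre to an adjacent carbon, generating a more stable tertiary carbocation.
Step 3: Nucleophilic attack by I⁻ on the carbocation completes the addition, giving R–I.
Total: 3 elementary steps.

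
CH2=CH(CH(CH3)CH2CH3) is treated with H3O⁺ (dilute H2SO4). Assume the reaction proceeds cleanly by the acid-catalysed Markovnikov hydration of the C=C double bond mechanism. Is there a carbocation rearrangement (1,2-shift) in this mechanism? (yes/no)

The first-formed carbocation is secondary.
The adjacent sec-butyl carbon already bears 2 other carbon substituents and has a hydrogen to migrate; after a 1,2-hydride shift from that carbon the positive charge sits on a tertiary centre.
Tertiary is more stable than secondary, so the shift occurs.

yes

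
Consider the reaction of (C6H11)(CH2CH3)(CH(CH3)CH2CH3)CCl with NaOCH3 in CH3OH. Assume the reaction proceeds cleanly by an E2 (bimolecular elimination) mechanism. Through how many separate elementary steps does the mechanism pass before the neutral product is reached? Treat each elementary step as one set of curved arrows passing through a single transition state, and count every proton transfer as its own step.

1

Step 1: In one step, CH3O⁻ pulls off a β-proton, the C–Cl bond cleaves, and a C=C double bond forms between the α- and β-carbons (E2, anti elimination).
Total: 1 elementary step.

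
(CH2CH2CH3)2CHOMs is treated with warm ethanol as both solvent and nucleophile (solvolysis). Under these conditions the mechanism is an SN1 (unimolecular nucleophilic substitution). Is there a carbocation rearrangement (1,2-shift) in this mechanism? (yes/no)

The first-formed carbocation is secondary.
No single 1,2-shift to an adjacent carbon would produce a more-substituted cation than the one already present, so no rearrangement occurs.

no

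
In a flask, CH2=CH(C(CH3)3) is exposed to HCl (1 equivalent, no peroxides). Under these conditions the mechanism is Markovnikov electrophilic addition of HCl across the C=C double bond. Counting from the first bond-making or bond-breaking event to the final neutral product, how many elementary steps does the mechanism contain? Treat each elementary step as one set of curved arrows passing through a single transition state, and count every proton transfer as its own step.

3

Step 1: The π electrons of the C=C bond attack a proton of HCl; Markovnikov addition places the new C–H on the less-substituted alkene carbon, so the positive charge ends up on the more-substituted carbon — a secondary carbocation. The H–Cl bond breaks heterolytically, releasing Cl⁻.
Step 2: A 1,2-methyl shift from the adjacent tert-butyl carbon moves the positive charge from the secondary centre to an adjacent carbon, generating a more stable tertiary carbocation.
Step 3: The Cl⁻ anion donates a lone pair to the carbocation, forming the new C–Cl σ-bond and giving the neutral alkyl halide.
Total: 3 elementary steps.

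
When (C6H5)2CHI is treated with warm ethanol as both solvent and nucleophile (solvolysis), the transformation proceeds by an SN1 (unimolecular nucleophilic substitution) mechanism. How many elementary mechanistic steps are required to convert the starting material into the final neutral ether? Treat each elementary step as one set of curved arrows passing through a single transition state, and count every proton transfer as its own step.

3

Step 1: The C–I bond breaks with both electrons going to the iodide; I⁻ leaves and a secondary carbocation remains.
(No 1,2-shift: no single shift to an adjacent carbon would give a more stable cation.)
Step 2: CH3CH2OH donates an oxygen lone pair into the empty p orbital of the cation, giving a protonated ether (an oxonium ion).
Step 3: A second solvent molecule removes the proton on oxygen, giving the neutral ether product.
Total: 3 elementary steps.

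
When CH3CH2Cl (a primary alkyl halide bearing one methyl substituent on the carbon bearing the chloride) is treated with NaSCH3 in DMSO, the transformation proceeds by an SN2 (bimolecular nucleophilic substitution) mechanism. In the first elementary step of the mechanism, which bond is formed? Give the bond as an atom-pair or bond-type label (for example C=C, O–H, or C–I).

C–S

Step 1: Backside attack by CH3S⁻ on the carbon bearing the chloride: the new C–S bond forms as the C–Cl bond breaks, with Walden inversion at carbon.
The bond formed in this step is the C–S bond.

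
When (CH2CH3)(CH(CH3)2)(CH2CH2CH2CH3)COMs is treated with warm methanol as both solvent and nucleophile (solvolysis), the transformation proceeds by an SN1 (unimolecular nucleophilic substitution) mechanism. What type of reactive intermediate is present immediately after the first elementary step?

Step 1: The C–O bond breaks with both electrons going to the mesylate; MsO⁻ leaves and a tertiary carbocation remains.
After step 1 the species present is a tertiary carbocation.

tertiary carbocation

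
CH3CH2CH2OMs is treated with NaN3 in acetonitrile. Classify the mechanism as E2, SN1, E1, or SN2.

SN2

Conditions: a primary substrate with a strong nucleophile in the polar aprotic solvent acetonitrile.
These conditions are the textbook signature of the SN2 pathway.
An unhindered substrate with a strong nucleophile in a polar aprotic solvent favours one-step backside displacement.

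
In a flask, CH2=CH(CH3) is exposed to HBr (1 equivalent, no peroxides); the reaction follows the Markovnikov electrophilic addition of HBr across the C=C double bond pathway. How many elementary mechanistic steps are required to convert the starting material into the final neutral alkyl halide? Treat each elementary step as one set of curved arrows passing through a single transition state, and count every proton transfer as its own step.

Step 1: Electrophilic addition begins with the π(C=C) electrons forming a bond to the proton of HBr. Following Markovnikov's rule, the resulting cation is secondary. The H–Br bond breaks heterolytically, releasing Br⁻.
(No 1,2-shift: no single shift to an adjacent carbon would give a more stable cation.)
Step 2: Nucleophilic attack by Br⁻ on the carbocation completes the addition, giving R–Br.
Total: 2 elementary steps.

2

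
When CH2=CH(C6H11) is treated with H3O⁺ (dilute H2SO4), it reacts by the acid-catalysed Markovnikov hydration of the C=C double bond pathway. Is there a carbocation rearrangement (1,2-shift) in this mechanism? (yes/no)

The first-formed carbocation is secondary.
The adjacent cyclohexyl carbon already bears 2 other carbon substituents and has a hydrogen to migrate; after a 1,2-hydride shift from that carbon the positive charge sits on a tertiary centre.
Tertiary is more stable than secondary, so the shift occurs.

yes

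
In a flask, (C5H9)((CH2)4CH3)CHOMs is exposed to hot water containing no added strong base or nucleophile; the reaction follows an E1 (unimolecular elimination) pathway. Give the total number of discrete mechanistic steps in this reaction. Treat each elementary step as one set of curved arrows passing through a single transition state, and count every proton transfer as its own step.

3

Step 1: Unassisted departure of MsO⁻ (taking the C–O bonding pair) generates a secondary carbocation.
Step 2: A hydride (H with its bonding pair) migrates from the adjacent cyclopentyl carbon to the cationic centre — a 1,2-hydride shift — upgrading the secondary cation to a tertiary one.
Step 3: A water molecule (solvent) deprotonates a β-carbon; as the C–H bond breaks, those electrons form the new alkene π bond.
Total: 3 elementary steps.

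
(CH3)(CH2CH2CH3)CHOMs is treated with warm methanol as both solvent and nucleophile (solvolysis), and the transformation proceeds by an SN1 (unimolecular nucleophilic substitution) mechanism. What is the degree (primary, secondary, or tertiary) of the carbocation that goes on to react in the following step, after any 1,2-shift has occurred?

secondary

Step 1: The C–O bond breaks with both electrons going to the mesylate; MsO⁻ leaves and a secondary carbocation remains.
No single 1,2-shift to an adjacent carbon would give a more-substituted cation, so no rearrangement occurs.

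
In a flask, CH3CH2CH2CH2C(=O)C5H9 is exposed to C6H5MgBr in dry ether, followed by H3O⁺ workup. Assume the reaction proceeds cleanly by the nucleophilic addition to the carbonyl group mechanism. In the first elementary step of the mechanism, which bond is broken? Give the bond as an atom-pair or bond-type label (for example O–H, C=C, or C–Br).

π(C=O)

Step 1: Nucleophilic addition: the carbanion-like carbon of C6H5MgBr adds to the carbonyl carbon, pushing the π(C=O) electron pair onto oxygen and giving a tetrahedral alkoxide.
The bond broken in this step is the π(C=O) bond.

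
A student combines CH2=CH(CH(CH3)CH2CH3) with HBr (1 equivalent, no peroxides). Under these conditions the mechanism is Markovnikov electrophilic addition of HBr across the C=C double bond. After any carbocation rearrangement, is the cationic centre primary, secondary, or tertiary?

Step 1: Electrophilic addition begins with the π(C=C) electrons forming a bond to the proton of HBr. Following Markovnikov's rule, the resulting cation is secondary. The H–Br bond breaks heterolytically, releasing Br⁻.
Step 2: A hydride (H with its bonding pair) migrates from the adjacent sec-butyl carbon to the cationic centre — a 1,2-hydride shift — upgrading the secondary cation to a tertiary one.
The cation rearranges from secondary to tertiary via a 1,2-hydride shift from the adjacent sec-butyl carbon; the tertiary cation is what reacts next.

tertiary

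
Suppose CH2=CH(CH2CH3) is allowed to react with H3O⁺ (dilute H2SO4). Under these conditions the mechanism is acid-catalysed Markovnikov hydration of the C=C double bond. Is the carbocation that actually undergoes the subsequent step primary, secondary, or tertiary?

secondary

Step 1: The π electrons of the C=C bond attack a proton of H3O⁺; Markovnikov addition places the new C–H on the less-substituted alkene carbon, so the positive charge ends up on the more-substituted carbon — a secondary carbocation. H2O is released.
No single 1,2-shift to an adjacent carbon would give a more-substituted cation, so no rearrangement occurs.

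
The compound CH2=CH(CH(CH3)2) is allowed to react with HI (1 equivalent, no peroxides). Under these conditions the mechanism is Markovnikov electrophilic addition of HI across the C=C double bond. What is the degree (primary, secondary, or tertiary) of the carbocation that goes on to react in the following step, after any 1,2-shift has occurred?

tertiary

Step 1: Protonation of the alkene by HI: the π bond acts as the nucleophile and picks up H⁺, giving the more stable (Markovnikov) secondary carbocation. The H–I bond breaks heterolytically, releasing I⁻.
Step 2: A hydride (H with its bonding pair) migrates from the adjacent isopropyl carbon to the cationic centre — a 1,2-hydride shift — upgrading the secondary cation to a tertiary one.
The cation rearranges from secondary to tertiary via a 1,2-hydride shift from the adjacent isopropyl carbon; the tertiary cation is what reacts next.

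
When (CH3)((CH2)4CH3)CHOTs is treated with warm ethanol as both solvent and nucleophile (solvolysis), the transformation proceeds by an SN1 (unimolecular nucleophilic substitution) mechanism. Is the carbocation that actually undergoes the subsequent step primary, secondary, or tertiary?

secondary

Step 1: Unassisted departure of TsO⁻ (taking the C–O bonding pair) generates a secondary carbocation.
No single 1,2-shift to an adjacent carbon would give a more-substituted cation, so no rearrangement occurs.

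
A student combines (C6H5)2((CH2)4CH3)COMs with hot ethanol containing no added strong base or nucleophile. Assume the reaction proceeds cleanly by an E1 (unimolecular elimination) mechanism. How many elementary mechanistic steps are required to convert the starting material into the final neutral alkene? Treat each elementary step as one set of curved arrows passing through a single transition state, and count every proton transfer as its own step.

2

Step 1: Unassisted departure of MsO⁻ (taking the C–O bonding pair) generates a tertiary carbocation.
(No 1,2-shift: no single shift to an adjacent carbon would give a more stable cation.)
Step 2: An ethanol molecule (solvent) deprotonates a β-carbon; as the C–H bond breaks, those electrons form the new alkene π bond.
Total: 2 elementary steps.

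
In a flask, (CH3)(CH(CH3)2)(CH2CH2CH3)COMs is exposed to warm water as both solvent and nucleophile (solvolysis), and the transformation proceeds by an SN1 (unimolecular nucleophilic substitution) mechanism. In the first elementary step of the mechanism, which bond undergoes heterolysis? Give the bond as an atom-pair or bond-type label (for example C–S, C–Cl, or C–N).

Step 1: Rate-determining heterolysis of the C–O bond gives MsO⁻ and a tertiary carbocation.
The bond broken in this step is the C–O bond.

C–O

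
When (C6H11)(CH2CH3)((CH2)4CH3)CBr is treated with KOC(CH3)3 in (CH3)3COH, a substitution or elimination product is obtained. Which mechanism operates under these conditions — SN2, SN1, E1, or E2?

E2

Conditions: a strong/bulky base with a tertiary substrate bearing a β-hydrogen.
These conditions are the textbook signature of the E2 pathway.
A strong (often hindered) base removes a β-H in concert with loss of the leaving group — bimolecular elimination.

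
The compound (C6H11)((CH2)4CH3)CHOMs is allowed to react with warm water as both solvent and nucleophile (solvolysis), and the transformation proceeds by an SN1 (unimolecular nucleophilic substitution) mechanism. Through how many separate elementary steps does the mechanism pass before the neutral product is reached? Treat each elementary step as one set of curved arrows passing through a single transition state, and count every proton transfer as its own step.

Step 1: Ionisation: the C–O σ-bond cleaves heterolytically; both bonding electrons depart with MsO⁻, leaving a secondary carbocation at the α-carbon.
Step 2: Carbocation rearrangement: a 1,2-hydride shift from the adjacent cyclohexyl carbon converts the initially-formed secondary cation into the more stable tertiary cation.
Step 3: Nucleophilic capture: the oxygen of H2O bonds to the cationic carbon, producing an oxonium-ion intermediate.
Step 4: Deprotonation of the oxonium oxygen by solvent water yields the neutral alcohol.
Total: 4 elementary steps.

4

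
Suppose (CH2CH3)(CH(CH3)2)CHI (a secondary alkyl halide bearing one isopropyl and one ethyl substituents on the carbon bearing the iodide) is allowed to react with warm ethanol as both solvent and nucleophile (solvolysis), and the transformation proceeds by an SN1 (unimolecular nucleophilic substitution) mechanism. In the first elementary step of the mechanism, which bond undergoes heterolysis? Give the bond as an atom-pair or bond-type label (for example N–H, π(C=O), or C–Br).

Step 1: The C–I bond breaks with both electrons going to the iodide; I⁻ leaves and a secondary carbocation remains.
The bond broken in this step is the C–I bond.

C–I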